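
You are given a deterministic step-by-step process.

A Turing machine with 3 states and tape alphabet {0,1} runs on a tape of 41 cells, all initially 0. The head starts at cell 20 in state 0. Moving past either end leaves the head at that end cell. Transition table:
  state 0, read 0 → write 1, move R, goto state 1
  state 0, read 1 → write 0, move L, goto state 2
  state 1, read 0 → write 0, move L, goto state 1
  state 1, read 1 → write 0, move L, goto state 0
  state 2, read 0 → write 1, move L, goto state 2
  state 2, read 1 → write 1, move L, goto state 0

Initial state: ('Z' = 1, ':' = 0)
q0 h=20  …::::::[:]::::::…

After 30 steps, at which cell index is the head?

k=0  q0 h=20  …::::::[:]::::::…
k=1  q1 h=21  …:::::Z[:]::::::…
k=2  q1 h=20  …::::::[Z]::::::…
k=3  q0 h=19  …::::::[:]::::::…
k=4  q1 h=20  …:::::Z[:]::::::…
k=5  q1 h=19  …::::::[Z]::::::…
k=6  q0 h=18  …::::::[:]::::::…
k=7  q1 h=19  …:::::Z[:]::::::…
k=8  q1 h=18  …::::::[Z]::::::…
k=9  q0 h=17  …::::::[:]::::::…
k=10  q1 h=18  …:::::Z[:]::::::…
k=11  q1 h=17  …::::::[Z]::::::…
k=12  q0 h=16  …::::::[:]::::::…
k=13  q1 h=17  …:::::Z[:]::::::…
k=14  q1 h=16  …::::::[Z]::::::…
k=15  q0 h=15  …::::::[:]::::::…
k=16  q1 h=16  …:::::Z[:]::::::…
k=17  q1 h=15  …::::::[Z]::::::…
k=18  q0 h=14  …::::::[:]::::::…
k=19  q1 h=15  …:::::Z[:]::::::…
k=20  q1 h=14  …::::::[Z]::::::…
k=21  q0 h=13  …::::::[:]::::::…
k=22  q1 h=14  …:::::Z[:]::::::…
k=23  q1 h=13  …::::::[Z]::::::…
k=24  q0 h=12  …::::::[:]::::::…
k=25  q1 h=13  …:::::Z[:]::::::…
k=26  q1 h=12  …::::::[Z]::::::…
k=27  q0 h=11  …::::::[:]::::::…
k=28  q1 h=12  …:::::Z[:]::::::…
k=29  q1 h=11  …::::::[Z]::::::…
k=30  q0 h=10  …::::::[:]::::::…

10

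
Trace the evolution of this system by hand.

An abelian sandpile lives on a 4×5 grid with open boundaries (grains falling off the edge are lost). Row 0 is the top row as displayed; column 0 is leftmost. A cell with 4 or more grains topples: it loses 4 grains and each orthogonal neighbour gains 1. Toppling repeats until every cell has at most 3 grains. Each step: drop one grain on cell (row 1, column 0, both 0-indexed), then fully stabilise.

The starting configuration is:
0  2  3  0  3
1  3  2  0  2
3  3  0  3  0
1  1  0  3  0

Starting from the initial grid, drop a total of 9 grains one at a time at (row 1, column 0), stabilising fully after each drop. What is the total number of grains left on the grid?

35

0) 0  2  3  0  3
1  3  2  0  2
3  3  0  3  0
1  1  0  3  0
1) 0  2  3  0  3
2  3  2  0  2
3  3  0  3  0
1  1  0  3  0
2) 0  2  3  0  3
3  3  2  0  2
3  3  0  3  0
1  1  0  3  0
3) 1  3  3  0  3
2  1  3  0  2
1  1  1  3  0
2  2  0  3  0
4) 1  3  3  0  3
3  1  3  0  2
1  1  1  3  0
2  2  0  3  0
5) 2  3  3  0  3
0  2  3  0  2
2  1  1  3  0
2  2  0  3  0
6) 2  3  3  0  3
1  2  3  0  2
2  1  1  3  0
2  2  0  3  0
7) 2  3  3  0  3
2  2  3  0  2
2  1  1  3  0
2  2  0  3  0
8) 2  3  3  0  3
3  2  3  0  2
2  1  1  3  0
2  2  0  3  0
9) 3  3  3  0  3
0  3  3  0  2
3  1  1  3  0
2  2  0  3  0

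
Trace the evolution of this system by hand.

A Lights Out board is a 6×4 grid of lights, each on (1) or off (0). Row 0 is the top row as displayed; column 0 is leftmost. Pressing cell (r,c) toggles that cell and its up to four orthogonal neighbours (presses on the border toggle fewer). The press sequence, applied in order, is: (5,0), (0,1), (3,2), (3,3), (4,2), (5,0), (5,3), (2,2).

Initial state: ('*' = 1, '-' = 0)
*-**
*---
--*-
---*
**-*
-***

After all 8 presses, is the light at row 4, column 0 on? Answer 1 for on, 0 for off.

k=0  *-**
*---
--*-
---*
**-*
-***
k=1  *-**
*---
--*-
---*
-*-*
*-**
k=2  -*-*
**--
--*-
---*
-*-*
*-**
k=3  -*-*
**--
----
-**-
-***
*-**
k=4  -*-*
**--
---*
-*-*
-**-
*-**
k=5  -*-*
**--
---*
-***
---*
*--*
k=6  -*-*
**--
---*
-***
*--*
-*-*
k=7  -*-*
**--
---*
-***
*---
-**-
k=8  -*-*
***-
-**-
-*-*
*---
-**-

1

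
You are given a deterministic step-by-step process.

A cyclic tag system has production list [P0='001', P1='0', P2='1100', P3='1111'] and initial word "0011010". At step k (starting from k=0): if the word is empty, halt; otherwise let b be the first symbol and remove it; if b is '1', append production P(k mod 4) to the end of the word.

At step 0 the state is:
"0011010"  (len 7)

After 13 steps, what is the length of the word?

gen 0: "0011010"  (len 7)
gen 1: "011010"  (len 6)
gen 2: "11010"  (len 5)
gen 3: "10101100"  (len 8)
gen 4: "01011001111"  (len 11)
gen 5: "1011001111"  (len 10)
gen 6: "0110011110"  (len 10)
gen 7: "110011110"  (len 9)
gen 8: "100111101111"  (len 12)
gen 9: "00111101111001"  (len 14)
gen 10: "0111101111001"  (len 13)
gen 11: "111101111001"  (len 12)
gen 12: "111011110011111"  (len 15)
gen 13: "11011110011111001"  (len 17)

17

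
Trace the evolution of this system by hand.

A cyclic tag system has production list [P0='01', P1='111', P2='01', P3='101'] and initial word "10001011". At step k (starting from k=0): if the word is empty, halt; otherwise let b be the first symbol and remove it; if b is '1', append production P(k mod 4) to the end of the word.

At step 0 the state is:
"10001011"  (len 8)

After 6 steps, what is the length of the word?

6

0) "10001011"  (len 8)
1) "000101101"  (len 9)
2) "00101101"  (len 8)
3) "0101101"  (len 7)
4) "101101"  (len 6)
5) "0110101"  (len 7)
6) "110101"  (len 6)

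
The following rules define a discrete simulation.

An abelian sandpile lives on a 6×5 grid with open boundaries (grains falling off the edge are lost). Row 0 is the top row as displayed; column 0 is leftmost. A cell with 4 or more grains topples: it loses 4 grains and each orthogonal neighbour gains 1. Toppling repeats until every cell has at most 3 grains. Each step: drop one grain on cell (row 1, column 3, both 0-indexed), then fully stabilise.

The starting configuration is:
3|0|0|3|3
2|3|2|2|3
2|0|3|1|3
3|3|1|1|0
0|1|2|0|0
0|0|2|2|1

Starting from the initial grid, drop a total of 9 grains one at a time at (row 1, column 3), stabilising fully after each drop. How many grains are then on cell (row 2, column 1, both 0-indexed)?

0) 3|0|0|3|3
2|3|2|2|3
2|0|3|1|3
3|3|1|1|0
0|1|2|0|0
0|0|2|2|1
1) 3|0|0|3|3
2|3|2|3|3
2|0|3|1|3
3|3|1|1|0
0|1|2|0|0
0|0|2|2|1
2) 3|0|1|1|1
2|3|3|2|2
2|0|3|3|0
3|3|1|1|1
0|1|2|0|0
0|0|2|2|1
3) 3|0|1|1|1
2|3|3|3|2
2|0|3|3|0
3|3|1|1|1
0|1|2|0|0
0|0|2|2|1
4) 3|1|2|2|1
3|0|2|2|3
2|2|1|1|1
3|3|2|2|1
0|1|2|0|0
0|0|2|2|1
5) 3|1|2|2|1
3|0|2|3|3
2|2|1|1|1
3|3|2|2|1
0|1|2|0|0
0|0|2|2|1
6) 3|1|2|3|2
3|0|3|1|0
2|2|1|2|2
3|3|2|2|1
0|1|2|0|0
0|0|2|2|1
7) 3|1|2|3|2
3|0|3|2|0
2|2|1|2|2
3|3|2|2|1
0|1|2|0|0
0|0|2|2|1
8) 3|1|2|3|2
3|0|3|3|0
2|2|1|2|2
3|3|2|2|1
0|1|2|0|0
0|0|2|2|1
9) 3|2|0|1|3
3|1|1|2|1
2|2|2|3|2
3|3|2|2|1
0|1|2|0|0
0|0|2|2|1

2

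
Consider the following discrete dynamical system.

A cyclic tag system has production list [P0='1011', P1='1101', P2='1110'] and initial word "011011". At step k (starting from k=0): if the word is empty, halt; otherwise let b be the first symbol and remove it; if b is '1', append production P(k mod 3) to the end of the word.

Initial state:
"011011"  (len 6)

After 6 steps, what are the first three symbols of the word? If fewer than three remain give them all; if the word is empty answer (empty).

t=0: "011011"  (len 6)
t=1: "11011"  (len 5)
t=2: "10111101"  (len 8)
t=3: "01111011110"  (len 11)
t=4: "1111011110"  (len 10)
t=5: "1110111101101"  (len 13)
t=6: "1101111011011110"  (len 16)

110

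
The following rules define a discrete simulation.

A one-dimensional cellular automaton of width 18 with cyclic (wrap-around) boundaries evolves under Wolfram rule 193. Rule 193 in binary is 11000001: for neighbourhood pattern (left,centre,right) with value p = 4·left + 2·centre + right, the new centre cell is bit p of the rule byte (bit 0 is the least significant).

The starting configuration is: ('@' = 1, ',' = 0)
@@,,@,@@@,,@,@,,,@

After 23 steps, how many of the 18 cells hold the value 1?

0) @@,,@,@@@,,@,@,,,@
1) @@,,,,,@@,,,,,,@,,
2) ,@,@@@,,@,@@@@,,,,
3) ,,,,@@,,,,,@@@,@@@
4) ,@@,,@,@@@,,@@,,@@
5) ,,@,,,,,@@,,,@,,,@
6) ,,,,@@@,,@,@,,,@,,
7) @@@,,@@,,,,,,@,,,@
8) @@@,,,@,@@@@,,,@,,
9) ,@@,@,,,,@@@,@,,,,
10) ,,@,,,@@,,@@,,,@@@
11) ,,,,@,,@,,,@,@,,@@
12) ,@@,,,,,,@,,,,,,,@
13) ,,@,@@@@,,,@@@@@,,
14) @,,,,@@@,@,,@@@@,@
15) @,@@,,@@,,,,,@@@,,
16) ,,,@,,,@,@@@,,@@,,
17) @@,,,@,,,,@@,,,@,@
18) @@,@,,,@@,,@,@,,,,
19) ,@,,,@,,@,,,,,,@@,
20) ,,,@,,,,,,@@@@,,@,
21) @@,,,@@@@,,@@@,,,,
22) ,@,@,,@@@,,,@@,@@,
23) ,,,,,,,@@,@,,@,,@,

5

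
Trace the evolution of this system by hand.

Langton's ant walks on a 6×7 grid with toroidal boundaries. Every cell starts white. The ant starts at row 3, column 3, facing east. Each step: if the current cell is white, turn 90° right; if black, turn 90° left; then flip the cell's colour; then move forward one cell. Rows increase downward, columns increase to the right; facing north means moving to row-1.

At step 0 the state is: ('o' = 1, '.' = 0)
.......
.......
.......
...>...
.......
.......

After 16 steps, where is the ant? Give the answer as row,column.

0) .......
.......
.......
...>...
.......
.......
1) .......
.......
.......
...o...
...v...
.......
2) .......
.......
.......
...o...
..<o...
.......
3) .......
.......
.......
..^o...
..oo...
.......
4) .......
.......
.......
..o>...
..oo...
.......
5) .......
.......
...^...
..o....
..oo...
.......
6) .......
.......
...o>..
..o....
..oo...
.......
7) .......
.......
...oo..
..o.v..
..oo...
.......
8) .......
.......
...oo..
..o<o..
..oo...
.......
9) .......
.......
...^o..
..ooo..
..oo...
.......
10) .......
.......
..<.o..
..ooo..
..oo...
.......
11) .......
..^....
..o.o..
..ooo..
..oo...
.......
12) .......
..o>...
..o.o..
..ooo..
..oo...
.......
13) .......
..oo...
..ovo..
..ooo..
..oo...
.......
14) .......
..oo...
..<oo..
..ooo..
..oo...
.......
15) .......
..oo...
...oo..
..voo..
..oo...
.......
16) .......
..oo...
...oo..
...>o..
..oo...
.......

3,3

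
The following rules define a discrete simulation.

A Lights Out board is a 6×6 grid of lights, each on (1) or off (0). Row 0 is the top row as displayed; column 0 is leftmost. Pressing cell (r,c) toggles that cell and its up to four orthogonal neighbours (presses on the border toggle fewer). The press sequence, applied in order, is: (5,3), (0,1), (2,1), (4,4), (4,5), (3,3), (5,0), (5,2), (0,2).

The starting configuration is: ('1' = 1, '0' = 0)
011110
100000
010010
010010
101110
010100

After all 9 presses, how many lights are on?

19

0) 011110
100000
010010
010010
101110
010100
1) 011110
100000
010010
010010
101010
011010
2) 100110
110000
010010
010010
101010
011010
3) 100110
100000
101010
000010
101010
011010
4) 100110
100000
101010
000000
101101
011000
5) 100110
100000
101010
000001
101110
011001
6) 100110
100000
101110
001111
101010
011001
7) 100110
100000
101110
001111
001010
101001
8) 100110
100000
101110
001111
000010
110101
9) 111010
101000
101110
001111
000010
110101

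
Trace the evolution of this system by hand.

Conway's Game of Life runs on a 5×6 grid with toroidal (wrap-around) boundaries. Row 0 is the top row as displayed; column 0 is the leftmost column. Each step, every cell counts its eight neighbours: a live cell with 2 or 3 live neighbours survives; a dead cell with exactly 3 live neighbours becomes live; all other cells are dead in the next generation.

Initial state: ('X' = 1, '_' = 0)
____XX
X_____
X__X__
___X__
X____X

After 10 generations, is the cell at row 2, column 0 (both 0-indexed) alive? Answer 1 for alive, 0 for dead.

t=0: ____XX
X_____
X__X__
___X__
X____X
t=1: ____X_
X___X_
______
X___XX
X____X
t=2: X___X_
_____X
X___X_
X___X_
X_____
t=3: X_____
X___X_
X___X_
XX____
XX____
t=4: X_____
XX____
X_____
______
_____X
t=5: XX___X
XX___X
XX____
______
______
t=6: _X___X
__X___
_X___X
______
X_____
t=7: XX____
_XX___
______
X_____
X_____
t=8: X_X___
XXX___
_X____
______
X____X
t=9: __X___
X_X___
XXX___
X_____
XX___X
t=10: __X__X
X_XX__
X_X__X
__X___
XX___X

1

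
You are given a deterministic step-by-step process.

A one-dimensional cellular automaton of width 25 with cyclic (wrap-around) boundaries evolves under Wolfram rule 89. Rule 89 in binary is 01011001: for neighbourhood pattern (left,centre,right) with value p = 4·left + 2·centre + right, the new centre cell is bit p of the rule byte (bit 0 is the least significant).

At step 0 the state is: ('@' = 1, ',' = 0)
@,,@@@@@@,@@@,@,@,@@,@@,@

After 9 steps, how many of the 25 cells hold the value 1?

10

gen 0: @,,@@@@@@,@@@,@,@,@@,@@,@
gen 1: @@,@,,,,@,@,@,,,,,@@,@@,@
gen 2: ,@,,@@@,,,,,,@@@@,@@,@@,@
gen 3: ,,@,@,@@@@@@,@,,@,@@,@@,,
gen 4: @,,,,,@,,,,@,,@,,,@@,@@@@
gen 5: @@@@@,,@@@,,@,,@@,@@,@,,,
gen 6: @,,,@@,@,@@,,@,@@,@@,,@@,
gen 7: ,@@,@@,,,@@@,,,@@,@@@,@@,
gen 8: ,@@,@@@@,@,@@@,@@,@,@,@@@
gen 9: ,@@,@,,@,,,@,@,@@,,,,,@,@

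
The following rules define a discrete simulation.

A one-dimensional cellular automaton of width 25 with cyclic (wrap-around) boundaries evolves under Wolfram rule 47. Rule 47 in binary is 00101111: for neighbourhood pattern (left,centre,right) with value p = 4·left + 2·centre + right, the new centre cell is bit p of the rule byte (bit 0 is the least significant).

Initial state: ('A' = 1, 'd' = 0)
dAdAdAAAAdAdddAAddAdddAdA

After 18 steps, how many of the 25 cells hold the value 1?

8

k=0  dAdAdAAAAdAdddAAddAdddAdA
k=1  AAAAAAdddAAdAAAddAAdAAAAA
k=2  dddddddAAAdAAdddAAdAAdddd
k=3  AAAAAAAAddAAddAAAdAAddAAA
k=4  dddddddddAAddAAddAAddAAdd
k=5  AAAAAAAAAAddAAddAAddAAddA
k=6  dddddddddddAAddAAddAAddAA
k=7  dAAAAAAAAAAAddAAddAAddAAd
k=8  AAdddddddddddAAddAAddAAdd
k=9  AddAAAAAAAAAAAddAAddAAddA
k=10  ddAAdddddddddddAAddAAddAA
k=11  dAAddAAAAAAAAAAAddAAddAAd
k=12  AAddAAdddddddddddAAddAAdd
k=13  AddAAddAAAAAAAAAAAddAAddA
k=14  ddAAddAAdddddddddddAAddAA
k=15  dAAddAAddAAAAAAAAAAAddAAd
k=16  AAddAAddAAdddddddddddAAdd
k=17  AddAAddAAddAAAAAAAAAAAddA
k=18  ddAAddAAddAAdddddddddddAA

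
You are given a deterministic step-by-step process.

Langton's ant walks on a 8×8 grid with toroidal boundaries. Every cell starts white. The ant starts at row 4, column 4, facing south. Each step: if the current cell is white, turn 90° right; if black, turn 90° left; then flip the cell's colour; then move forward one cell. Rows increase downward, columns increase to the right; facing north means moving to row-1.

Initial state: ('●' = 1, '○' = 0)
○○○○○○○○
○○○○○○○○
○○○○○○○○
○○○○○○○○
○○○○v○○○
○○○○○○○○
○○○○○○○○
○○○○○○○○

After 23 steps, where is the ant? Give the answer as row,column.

3,6

k=0  ○○○○○○○○
○○○○○○○○
○○○○○○○○
○○○○○○○○
○○○○v○○○
○○○○○○○○
○○○○○○○○
○○○○○○○○
k=1  ○○○○○○○○
○○○○○○○○
○○○○○○○○
○○○○○○○○
○○○<●○○○
○○○○○○○○
○○○○○○○○
○○○○○○○○
k=2  ○○○○○○○○
○○○○○○○○
○○○○○○○○
○○○^○○○○
○○○●●○○○
○○○○○○○○
○○○○○○○○
○○○○○○○○
k=3  ○○○○○○○○
○○○○○○○○
○○○○○○○○
○○○●>○○○
○○○●●○○○
○○○○○○○○
○○○○○○○○
○○○○○○○○
k=4  ○○○○○○○○
○○○○○○○○
○○○○○○○○
○○○●●○○○
○○○●v○○○
○○○○○○○○
○○○○○○○○
○○○○○○○○
k=5  ○○○○○○○○
○○○○○○○○
○○○○○○○○
○○○●●○○○
○○○●○>○○
○○○○○○○○
○○○○○○○○
○○○○○○○○
k=6  ○○○○○○○○
○○○○○○○○
○○○○○○○○
○○○●●○○○
○○○●○●○○
○○○○○v○○
○○○○○○○○
○○○○○○○○
k=7  ○○○○○○○○
○○○○○○○○
○○○○○○○○
○○○●●○○○
○○○●○●○○
○○○○<●○○
○○○○○○○○
○○○○○○○○
k=8  ○○○○○○○○
○○○○○○○○
○○○○○○○○
○○○●●○○○
○○○●^●○○
○○○○●●○○
○○○○○○○○
○○○○○○○○
k=9  ○○○○○○○○
○○○○○○○○
○○○○○○○○
○○○●●○○○
○○○●●>○○
○○○○●●○○
○○○○○○○○
○○○○○○○○
k=10  ○○○○○○○○
○○○○○○○○
○○○○○○○○
○○○●●^○○
○○○●●○○○
○○○○●●○○
○○○○○○○○
○○○○○○○○
k=11  ○○○○○○○○
○○○○○○○○
○○○○○○○○
○○○●●●>○
○○○●●○○○
○○○○●●○○
○○○○○○○○
○○○○○○○○
k=12  ○○○○○○○○
○○○○○○○○
○○○○○○○○
○○○●●●●○
○○○●●○v○
○○○○●●○○
○○○○○○○○
○○○○○○○○
k=13  ○○○○○○○○
○○○○○○○○
○○○○○○○○
○○○●●●●○
○○○●●<●○
○○○○●●○○
○○○○○○○○
○○○○○○○○
k=14  ○○○○○○○○
○○○○○○○○
○○○○○○○○
○○○●●^●○
○○○●●●●○
○○○○●●○○
○○○○○○○○
○○○○○○○○
k=15  ○○○○○○○○
○○○○○○○○
○○○○○○○○
○○○●<○●○
○○○●●●●○
○○○○●●○○
○○○○○○○○
○○○○○○○○
k=16  ○○○○○○○○
○○○○○○○○
○○○○○○○○
○○○●○○●○
○○○●v●●○
○○○○●●○○
○○○○○○○○
○○○○○○○○
k=17  ○○○○○○○○
○○○○○○○○
○○○○○○○○
○○○●○○●○
○○○●○>●○
○○○○●●○○
○○○○○○○○
○○○○○○○○
k=18  ○○○○○○○○
○○○○○○○○
○○○○○○○○
○○○●○^●○
○○○●○○●○
○○○○●●○○
○○○○○○○○
○○○○○○○○
k=19  ○○○○○○○○
○○○○○○○○
○○○○○○○○
○○○●○●>○
○○○●○○●○
○○○○●●○○
○○○○○○○○
○○○○○○○○
k=20  ○○○○○○○○
○○○○○○○○
○○○○○○^○
○○○●○●○○
○○○●○○●○
○○○○●●○○
○○○○○○○○
○○○○○○○○
k=21  ○○○○○○○○
○○○○○○○○
○○○○○○●>
○○○●○●○○
○○○●○○●○
○○○○●●○○
○○○○○○○○
○○○○○○○○
k=22  ○○○○○○○○
○○○○○○○○
○○○○○○●●
○○○●○●○v
○○○●○○●○
○○○○●●○○
○○○○○○○○
○○○○○○○○
k=23  ○○○○○○○○
○○○○○○○○
○○○○○○●●
○○○●○●<●
○○○●○○●○
○○○○●●○○
○○○○○○○○
○○○○○○○○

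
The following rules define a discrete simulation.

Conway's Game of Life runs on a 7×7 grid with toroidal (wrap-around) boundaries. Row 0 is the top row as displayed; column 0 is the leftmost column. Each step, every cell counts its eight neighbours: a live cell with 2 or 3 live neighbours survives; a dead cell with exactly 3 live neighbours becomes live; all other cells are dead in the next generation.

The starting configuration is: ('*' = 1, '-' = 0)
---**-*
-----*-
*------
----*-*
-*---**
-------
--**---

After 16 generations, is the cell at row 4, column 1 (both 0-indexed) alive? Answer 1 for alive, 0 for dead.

0

gen 0: ---**-*
-----*-
*------
----*-*
-*---**
-------
--**---
gen 1: --****-
----***
-----**
------*
*----**
--*----
--***--
gen 2: --*---*
-------
*---*--
-------
*----**
-**-***
-*---*-
gen 3: -------
-------
-------
*----*-
**--*--
-**-*--
-*-**--
gen 4: -------
-------
-------
**----*
*-*****
----**-
-*-**--
gen 5: -------
-------
*------
-****--
--**---
**-----
---***-
gen 6: ----*--
-------
-***---
-*--*--
*---*--
-*-----
----*--
gen 7: -------
--**---
-***---
**--*--
**-----
-------
-------
gen 8: -------
-*-*---
*---*--
---*---
**-----
-------
-------
gen 9: -------
-------
--***--
**-----
-------
-------
-------
gen 10: -------
---*---
-***---
-***---
-------
-------
-------
gen 11: -------
---*---
-*--*--
-*-*---
--*----
-------
-------
gen 12: -------
-------
---**--
-*-*---
--*----
-------
-------
gen 13: -------
-------
--***--
---**--
--*----
-------
-------
gen 14: -------
---*---
--*-*--
----*--
---*---
-------
-------
gen 15: -------
---*---
----*--
----*--
-------
-------
-------
gen 16: -------
-------
---**--
-------
-------
-------
-------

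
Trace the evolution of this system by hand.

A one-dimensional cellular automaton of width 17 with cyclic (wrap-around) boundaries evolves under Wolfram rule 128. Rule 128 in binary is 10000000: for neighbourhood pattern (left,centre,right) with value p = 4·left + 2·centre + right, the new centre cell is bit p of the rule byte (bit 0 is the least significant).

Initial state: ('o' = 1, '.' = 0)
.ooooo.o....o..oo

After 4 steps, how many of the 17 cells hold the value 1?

0

step 0: .ooooo.o....o..oo
step 1: ..ooo............
step 2: ...o.............
step 3: .................
step 4: .................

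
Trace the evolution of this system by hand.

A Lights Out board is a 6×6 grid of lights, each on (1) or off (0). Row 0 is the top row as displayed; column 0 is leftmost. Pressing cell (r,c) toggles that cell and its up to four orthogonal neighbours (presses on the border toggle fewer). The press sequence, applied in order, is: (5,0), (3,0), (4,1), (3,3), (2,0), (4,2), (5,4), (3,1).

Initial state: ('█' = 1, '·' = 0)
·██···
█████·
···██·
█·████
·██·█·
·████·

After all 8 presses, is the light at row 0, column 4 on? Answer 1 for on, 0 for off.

[0] ·██···
█████·
···██·
█·████
·██·█·
·████·
[1] ·██···
█████·
···██·
█·████
███·█·
█·███·
[2] ·██···
█████·
█··██·
·█████
·██·█·
█·███·
[3] ·██···
█████·
█··██·
··████
█···█·
█████·
[4] ·██···
█████·
█···█·
·····█
█··██·
█████·
[5] ·██···
·████·
·█··█·
█····█
█··██·
█████·
[6] ·██···
·████·
·█··█·
█·█··█
███·█·
██·██·
[7] ·██···
·████·
·█··█·
█·█··█
███···
██···█
[8] ·██···
·████·
····█·
·█···█
█·█···
██···█

0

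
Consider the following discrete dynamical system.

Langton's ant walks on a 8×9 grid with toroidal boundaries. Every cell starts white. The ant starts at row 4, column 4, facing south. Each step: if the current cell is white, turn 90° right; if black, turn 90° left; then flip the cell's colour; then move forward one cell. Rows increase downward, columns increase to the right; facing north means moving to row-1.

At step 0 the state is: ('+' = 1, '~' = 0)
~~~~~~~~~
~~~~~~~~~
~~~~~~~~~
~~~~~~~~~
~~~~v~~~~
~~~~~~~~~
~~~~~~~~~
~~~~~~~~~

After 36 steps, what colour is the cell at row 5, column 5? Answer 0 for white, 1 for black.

1

gen 0: ~~~~~~~~~
~~~~~~~~~
~~~~~~~~~
~~~~~~~~~
~~~~v~~~~
~~~~~~~~~
~~~~~~~~~
~~~~~~~~~
gen 1: ~~~~~~~~~
~~~~~~~~~
~~~~~~~~~
~~~~~~~~~
~~~<+~~~~
~~~~~~~~~
~~~~~~~~~
~~~~~~~~~
gen 2: ~~~~~~~~~
~~~~~~~~~
~~~~~~~~~
~~~^~~~~~
~~~++~~~~
~~~~~~~~~
~~~~~~~~~
~~~~~~~~~
gen 3: ~~~~~~~~~
~~~~~~~~~
~~~~~~~~~
~~~+>~~~~
~~~++~~~~
~~~~~~~~~
~~~~~~~~~
~~~~~~~~~
gen 4: ~~~~~~~~~
~~~~~~~~~
~~~~~~~~~
~~~++~~~~
~~~+v~~~~
~~~~~~~~~
~~~~~~~~~
~~~~~~~~~
gen 5: ~~~~~~~~~
~~~~~~~~~
~~~~~~~~~
~~~++~~~~
~~~+~>~~~
~~~~~~~~~
~~~~~~~~~
~~~~~~~~~
gen 6: ~~~~~~~~~
~~~~~~~~~
~~~~~~~~~
~~~++~~~~
~~~+~+~~~
~~~~~v~~~
~~~~~~~~~
~~~~~~~~~
gen 7: ~~~~~~~~~
~~~~~~~~~
~~~~~~~~~
~~~++~~~~
~~~+~+~~~
~~~~<+~~~
~~~~~~~~~
~~~~~~~~~
gen 8: ~~~~~~~~~
~~~~~~~~~
~~~~~~~~~
~~~++~~~~
~~~+^+~~~
~~~~++~~~
~~~~~~~~~
~~~~~~~~~
gen 9: ~~~~~~~~~
~~~~~~~~~
~~~~~~~~~
~~~++~~~~
~~~++>~~~
~~~~++~~~
~~~~~~~~~
~~~~~~~~~
gen 10: ~~~~~~~~~
~~~~~~~~~
~~~~~~~~~
~~~++^~~~
~~~++~~~~
~~~~++~~~
~~~~~~~~~
~~~~~~~~~
gen 11: ~~~~~~~~~
~~~~~~~~~
~~~~~~~~~
~~~+++>~~
~~~++~~~~
~~~~++~~~
~~~~~~~~~
~~~~~~~~~
gen 12: ~~~~~~~~~
~~~~~~~~~
~~~~~~~~~
~~~++++~~
~~~++~v~~
~~~~++~~~
~~~~~~~~~
~~~~~~~~~
gen 13: ~~~~~~~~~
~~~~~~~~~
~~~~~~~~~
~~~++++~~
~~~++<+~~
~~~~++~~~
~~~~~~~~~
~~~~~~~~~
gen 14: ~~~~~~~~~
~~~~~~~~~
~~~~~~~~~
~~~++^+~~
~~~++++~~
~~~~++~~~
~~~~~~~~~
~~~~~~~~~
gen 15: ~~~~~~~~~
~~~~~~~~~
~~~~~~~~~
~~~+<~+~~
~~~++++~~
~~~~++~~~
~~~~~~~~~
~~~~~~~~~
gen 16: ~~~~~~~~~
~~~~~~~~~
~~~~~~~~~
~~~+~~+~~
~~~+v++~~
~~~~++~~~
~~~~~~~~~
~~~~~~~~~
gen 17: ~~~~~~~~~
~~~~~~~~~
~~~~~~~~~
~~~+~~+~~
~~~+~>+~~
~~~~++~~~
~~~~~~~~~
~~~~~~~~~
gen 18: ~~~~~~~~~
~~~~~~~~~
~~~~~~~~~
~~~+~^+~~
~~~+~~+~~
~~~~++~~~
~~~~~~~~~
~~~~~~~~~
gen 19: ~~~~~~~~~
~~~~~~~~~
~~~~~~~~~
~~~+~+>~~
~~~+~~+~~
~~~~++~~~
~~~~~~~~~
~~~~~~~~~
gen 20: ~~~~~~~~~
~~~~~~~~~
~~~~~~^~~
~~~+~+~~~
~~~+~~+~~
~~~~++~~~
~~~~~~~~~
~~~~~~~~~
gen 21: ~~~~~~~~~
~~~~~~~~~
~~~~~~+>~
~~~+~+~~~
~~~+~~+~~
~~~~++~~~
~~~~~~~~~
~~~~~~~~~
gen 22: ~~~~~~~~~
~~~~~~~~~
~~~~~~++~
~~~+~+~v~
~~~+~~+~~
~~~~++~~~
~~~~~~~~~
~~~~~~~~~
gen 23: ~~~~~~~~~
~~~~~~~~~
~~~~~~++~
~~~+~+<+~
~~~+~~+~~
~~~~++~~~
~~~~~~~~~
~~~~~~~~~
gen 24: ~~~~~~~~~
~~~~~~~~~
~~~~~~^+~
~~~+~+++~
~~~+~~+~~
~~~~++~~~
~~~~~~~~~
~~~~~~~~~
gen 25: ~~~~~~~~~
~~~~~~~~~
~~~~~<~+~
~~~+~+++~
~~~+~~+~~
~~~~++~~~
~~~~~~~~~
~~~~~~~~~
gen 26: ~~~~~~~~~
~~~~~^~~~
~~~~~+~+~
~~~+~+++~
~~~+~~+~~
~~~~++~~~
~~~~~~~~~
~~~~~~~~~
gen 27: ~~~~~~~~~
~~~~~+>~~
~~~~~+~+~
~~~+~+++~
~~~+~~+~~
~~~~++~~~
~~~~~~~~~
~~~~~~~~~
gen 28: ~~~~~~~~~
~~~~~++~~
~~~~~+v+~
~~~+~+++~
~~~+~~+~~
~~~~++~~~
~~~~~~~~~
~~~~~~~~~
gen 29: ~~~~~~~~~
~~~~~++~~
~~~~~<++~
~~~+~+++~
~~~+~~+~~
~~~~++~~~
~~~~~~~~~
~~~~~~~~~
gen 30: ~~~~~~~~~
~~~~~++~~
~~~~~~++~
~~~+~v++~
~~~+~~+~~
~~~~++~~~
~~~~~~~~~
~~~~~~~~~
gen 31: ~~~~~~~~~
~~~~~++~~
~~~~~~++~
~~~+~~>+~
~~~+~~+~~
~~~~++~~~
~~~~~~~~~
~~~~~~~~~
gen 32: ~~~~~~~~~
~~~~~++~~
~~~~~~^+~
~~~+~~~+~
~~~+~~+~~
~~~~++~~~
~~~~~~~~~
~~~~~~~~~
gen 33: ~~~~~~~~~
~~~~~++~~
~~~~~<~+~
~~~+~~~+~
~~~+~~+~~
~~~~++~~~
~~~~~~~~~
~~~~~~~~~
gen 34: ~~~~~~~~~
~~~~~^+~~
~~~~~+~+~
~~~+~~~+~
~~~+~~+~~
~~~~++~~~
~~~~~~~~~
~~~~~~~~~
gen 35: ~~~~~~~~~
~~~~<~+~~
~~~~~+~+~
~~~+~~~+~
~~~+~~+~~
~~~~++~~~
~~~~~~~~~
~~~~~~~~~
gen 36: ~~~~^~~~~
~~~~+~+~~
~~~~~+~+~
~~~+~~~+~
~~~+~~+~~
~~~~++~~~
~~~~~~~~~
~~~~~~~~~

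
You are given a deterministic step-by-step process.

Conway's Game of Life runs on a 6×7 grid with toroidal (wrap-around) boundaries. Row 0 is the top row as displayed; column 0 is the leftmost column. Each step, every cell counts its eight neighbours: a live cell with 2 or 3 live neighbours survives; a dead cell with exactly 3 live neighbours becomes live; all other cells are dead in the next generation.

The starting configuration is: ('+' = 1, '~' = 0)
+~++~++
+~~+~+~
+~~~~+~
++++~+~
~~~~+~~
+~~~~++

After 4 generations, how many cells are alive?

t=0: +~++~++
+~~+~+~
+~~~~+~
++++~+~
~~~~+~~
+~~~~++
t=1: ~~++~~~
+~++~+~
+~~+~+~
++++~+~
~~+++~~
++~+~~~
t=2: +~~~~~+
~~~~~~~
+~~~~+~
+~~~~+~
~~~~~~+
~+~~~~~
t=3: +~~~~~~
+~~~~~~
~~~~~~~
+~~~~+~
+~~~~~+
~~~~~~+
t=4: +~~~~~+
~~~~~~~
~~~~~~+
+~~~~~~
+~~~~+~
~~~~~~+

7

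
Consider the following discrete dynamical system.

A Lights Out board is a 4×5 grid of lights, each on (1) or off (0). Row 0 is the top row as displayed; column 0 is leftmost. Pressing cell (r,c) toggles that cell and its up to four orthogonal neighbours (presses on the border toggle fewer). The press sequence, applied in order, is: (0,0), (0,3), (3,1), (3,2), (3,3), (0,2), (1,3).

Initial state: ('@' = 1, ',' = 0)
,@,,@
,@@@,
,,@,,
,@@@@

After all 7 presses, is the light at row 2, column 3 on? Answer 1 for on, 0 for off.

step 0: ,@,,@
,@@@,
,,@,,
,@@@@
step 1: @,,,@
@@@@,
,,@,,
,@@@@
step 2: @,@@,
@@@,,
,,@,,
,@@@@
step 3: @,@@,
@@@,,
,@@,,
@,,@@
step 4: @,@@,
@@@,,
,@,,,
@@@,@
step 5: @,@@,
@@@,,
,@,@,
@@,@,
step 6: @@,,,
@@,,,
,@,@,
@@,@,
step 7: @@,@,
@@@@@
,@,,,
@@,@,

0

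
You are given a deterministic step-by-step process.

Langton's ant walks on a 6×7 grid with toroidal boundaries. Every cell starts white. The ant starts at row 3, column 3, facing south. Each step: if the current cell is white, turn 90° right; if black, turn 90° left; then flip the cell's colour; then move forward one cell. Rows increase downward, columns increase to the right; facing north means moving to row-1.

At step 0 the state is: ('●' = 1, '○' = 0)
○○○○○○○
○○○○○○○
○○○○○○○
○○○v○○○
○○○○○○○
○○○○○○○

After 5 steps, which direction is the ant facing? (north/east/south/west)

0) ○○○○○○○
○○○○○○○
○○○○○○○
○○○v○○○
○○○○○○○
○○○○○○○
1) ○○○○○○○
○○○○○○○
○○○○○○○
○○<●○○○
○○○○○○○
○○○○○○○
2) ○○○○○○○
○○○○○○○
○○^○○○○
○○●●○○○
○○○○○○○
○○○○○○○
3) ○○○○○○○
○○○○○○○
○○●>○○○
○○●●○○○
○○○○○○○
○○○○○○○
4) ○○○○○○○
○○○○○○○
○○●●○○○
○○●v○○○
○○○○○○○
○○○○○○○
5) ○○○○○○○
○○○○○○○
○○●●○○○
○○●○>○○
○○○○○○○
○○○○○○○

east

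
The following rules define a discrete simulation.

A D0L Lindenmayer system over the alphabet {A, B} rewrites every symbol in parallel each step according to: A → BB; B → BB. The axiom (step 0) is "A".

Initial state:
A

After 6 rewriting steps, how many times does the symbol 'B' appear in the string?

0) A
1) BB
2) BBBB
3) BBBBBBBB
4) BBBBBBBBBBBBBBBB
5) BBBBBBBBBBBBBBBBBBBBBBBBBBBBBBBB
6) BBBBBBBBBBBBBBBBBBBBBBBBBBBBBBBBBBBBBBBBBBBBBBBBBBBBBBBBBBBBBBBB

64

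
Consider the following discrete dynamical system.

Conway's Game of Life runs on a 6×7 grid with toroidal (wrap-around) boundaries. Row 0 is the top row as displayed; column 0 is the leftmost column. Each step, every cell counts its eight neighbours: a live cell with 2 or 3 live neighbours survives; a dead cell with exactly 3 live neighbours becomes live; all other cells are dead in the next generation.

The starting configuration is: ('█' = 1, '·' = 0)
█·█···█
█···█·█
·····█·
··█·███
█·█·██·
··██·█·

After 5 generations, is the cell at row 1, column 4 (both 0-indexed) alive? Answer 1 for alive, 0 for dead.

gen 0: █·█···█
█···█·█
·····█·
··█·███
█·█·██·
··██·█·
gen 1: █·█·█··
██·····
█··█···
·█·····
··█····
█·█··█·
gen 2: █·██···
█·██··█
█·█····
·██····
··█····
··█···█
gen 3: █······
█·····█
█·····█
··██···
··██···
··█····
gen 4: ██····█
·█·····
██····█
·███···
·█·····
·███···
gen 5: ·······
··█····
·······
·······
█······
·······

0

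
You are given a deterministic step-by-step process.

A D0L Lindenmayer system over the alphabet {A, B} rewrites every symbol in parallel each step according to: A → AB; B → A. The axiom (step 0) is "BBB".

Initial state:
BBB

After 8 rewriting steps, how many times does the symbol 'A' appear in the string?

63

step 0: BBB
step 1: AAA
step 2: ABABAB
step 3: ABAABAABA
step 4: ABAABABAABABAAB
step 5: ABAABABAABAABABAABAABABA
step 6: ABAABABAABAABABAABABAABAABABAABABAABAAB
step 7: ABAABABAABAABABAABABAABAABABAABAABABAABABAABAABABAABAABABAABABA
step 8: ABAABABAABAABABAABABAABAABABAABAABABAABABAABAABABAABABAABAABABAABAABABAABABAABAABABAABABAABAABABAABAAB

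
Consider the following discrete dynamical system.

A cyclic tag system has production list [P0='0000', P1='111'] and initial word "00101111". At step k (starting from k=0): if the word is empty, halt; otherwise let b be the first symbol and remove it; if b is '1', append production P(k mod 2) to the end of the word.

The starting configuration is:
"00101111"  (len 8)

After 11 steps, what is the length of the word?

t=0: "00101111"  (len 8)
t=1: "0101111"  (len 7)
t=2: "101111"  (len 6)
t=3: "011110000"  (len 9)
t=4: "11110000"  (len 8)
t=5: "11100000000"  (len 11)
t=6: "1100000000111"  (len 13)
t=7: "1000000001110000"  (len 16)
t=8: "000000001110000111"  (len 18)
t=9: "00000001110000111"  (len 17)
t=10: "0000001110000111"  (len 16)
t=11: "000001110000111"  (len 15)

15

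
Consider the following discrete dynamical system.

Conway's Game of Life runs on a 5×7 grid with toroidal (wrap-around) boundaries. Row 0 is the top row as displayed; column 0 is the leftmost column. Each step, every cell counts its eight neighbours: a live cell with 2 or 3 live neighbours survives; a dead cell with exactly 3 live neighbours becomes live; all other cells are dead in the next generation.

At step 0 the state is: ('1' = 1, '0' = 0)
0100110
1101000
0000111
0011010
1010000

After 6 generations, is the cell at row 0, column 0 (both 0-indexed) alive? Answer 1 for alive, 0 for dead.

[0] 0100110
1101000
0000111
0011010
1010000
[1] 0001101
1111000
1100011
0111010
0010011
[2] 0000101
0001000
0000010
0001000
1100001
[3] 0000011
0000110
0000100
1000001
1000011
[4] 1000000
0000101
0000101
1000000
0000000
[5] 0000000
1000001
1000001
0000000
0000000
[6] 0000000
1000001
1000001
0000000
0000000

0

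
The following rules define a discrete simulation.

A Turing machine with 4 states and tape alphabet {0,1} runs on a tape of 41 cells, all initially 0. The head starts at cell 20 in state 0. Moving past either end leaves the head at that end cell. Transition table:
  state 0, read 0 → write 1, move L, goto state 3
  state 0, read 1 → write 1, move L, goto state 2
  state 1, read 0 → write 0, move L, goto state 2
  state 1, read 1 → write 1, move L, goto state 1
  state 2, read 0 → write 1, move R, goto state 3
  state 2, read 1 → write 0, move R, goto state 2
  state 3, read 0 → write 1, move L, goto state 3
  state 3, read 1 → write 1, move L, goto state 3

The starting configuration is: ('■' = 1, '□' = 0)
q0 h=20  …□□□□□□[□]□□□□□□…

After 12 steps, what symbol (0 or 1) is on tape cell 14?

gen 0: q0 h=20  …□□□□□□[□]□□□□□□…
gen 1: q3 h=19  …□□□□□□[□]■□□□□□…
gen 2: q3 h=18  …□□□□□□[□]■■□□□□…
gen 3: q3 h=17  …□□□□□□[□]■■■□□□…
gen 4: q3 h=16  …□□□□□□[□]■■■■□□…
gen 5: q3 h=15  …□□□□□□[□]■■■■■□…
gen 6: q3 h=14  …□□□□□□[□]■■■■■■…
gen 7: q3 h=13  …□□□□□□[□]■■■■■■…
gen 8: q3 h=12  …□□□□□□[□]■■■■■■…
gen 9: q3 h=11  …□□□□□□[□]■■■■■■…
gen 10: q3 h=10  …□□□□□□[□]■■■■■■…
gen 11: q3 h= 9  …□□□□□□[□]■■■■■■…
gen 12: q3 h= 8  …□□□□□□[□]■■■■■■…

1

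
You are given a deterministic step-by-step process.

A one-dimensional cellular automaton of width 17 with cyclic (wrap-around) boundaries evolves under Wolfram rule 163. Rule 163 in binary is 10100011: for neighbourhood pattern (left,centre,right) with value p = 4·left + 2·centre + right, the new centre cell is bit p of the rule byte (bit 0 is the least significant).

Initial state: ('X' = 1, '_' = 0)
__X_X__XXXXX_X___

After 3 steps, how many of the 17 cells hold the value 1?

7

0) __X_X__XXXXX_X___
1) XX_X__X_XXX_X__XX
2) X_X__X_X_X_X__X_X
3) _X__X_X_X_X__X_X_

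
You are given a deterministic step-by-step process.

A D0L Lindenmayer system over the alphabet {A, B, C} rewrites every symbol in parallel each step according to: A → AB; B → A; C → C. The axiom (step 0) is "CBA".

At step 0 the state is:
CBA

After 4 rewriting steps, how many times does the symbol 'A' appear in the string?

[0] CBA
[1] CAAB
[2] CABABA
[3] CABAABAAB
[4] CABAABABAABABA

8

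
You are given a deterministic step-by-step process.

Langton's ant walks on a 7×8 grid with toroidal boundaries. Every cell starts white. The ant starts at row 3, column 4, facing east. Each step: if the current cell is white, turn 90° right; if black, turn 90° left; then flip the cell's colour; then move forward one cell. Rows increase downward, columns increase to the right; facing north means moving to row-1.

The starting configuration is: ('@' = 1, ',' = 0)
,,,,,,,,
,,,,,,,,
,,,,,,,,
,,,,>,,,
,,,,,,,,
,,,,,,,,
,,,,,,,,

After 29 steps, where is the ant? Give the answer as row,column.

2,2

[0] ,,,,,,,,
,,,,,,,,
,,,,,,,,
,,,,>,,,
,,,,,,,,
,,,,,,,,
,,,,,,,,
[1] ,,,,,,,,
,,,,,,,,
,,,,,,,,
,,,,@,,,
,,,,v,,,
,,,,,,,,
,,,,,,,,
[2] ,,,,,,,,
,,,,,,,,
,,,,,,,,
,,,,@,,,
,,,<@,,,
,,,,,,,,
,,,,,,,,
[3] ,,,,,,,,
,,,,,,,,
,,,,,,,,
,,,^@,,,
,,,@@,,,
,,,,,,,,
,,,,,,,,
[4] ,,,,,,,,
,,,,,,,,
,,,,,,,,
,,,@>,,,
,,,@@,,,
,,,,,,,,
,,,,,,,,
[5] ,,,,,,,,
,,,,,,,,
,,,,^,,,
,,,@,,,,
,,,@@,,,
,,,,,,,,
,,,,,,,,
[6] ,,,,,,,,
,,,,,,,,
,,,,@>,,
,,,@,,,,
,,,@@,,,
,,,,,,,,
,,,,,,,,
[7] ,,,,,,,,
,,,,,,,,
,,,,@@,,
,,,@,v,,
,,,@@,,,
,,,,,,,,
,,,,,,,,
[8] ,,,,,,,,
,,,,,,,,
,,,,@@,,
,,,@<@,,
,,,@@,,,
,,,,,,,,
,,,,,,,,
[9] ,,,,,,,,
,,,,,,,,
,,,,^@,,
,,,@@@,,
,,,@@,,,
,,,,,,,,
,,,,,,,,
[10] ,,,,,,,,
,,,,,,,,
,,,<,@,,
,,,@@@,,
,,,@@,,,
,,,,,,,,
,,,,,,,,
[11] ,,,,,,,,
,,,^,,,,
,,,@,@,,
,,,@@@,,
,,,@@,,,
,,,,,,,,
,,,,,,,,
[12] ,,,,,,,,
,,,@>,,,
,,,@,@,,
,,,@@@,,
,,,@@,,,
,,,,,,,,
,,,,,,,,
[13] ,,,,,,,,
,,,@@,,,
,,,@v@,,
,,,@@@,,
,,,@@,,,
,,,,,,,,
,,,,,,,,
[14] ,,,,,,,,
,,,@@,,,
,,,<@@,,
,,,@@@,,
,,,@@,,,
,,,,,,,,
,,,,,,,,
[15] ,,,,,,,,
,,,@@,,,
,,,,@@,,
,,,v@@,,
,,,@@,,,
,,,,,,,,
,,,,,,,,
[16] ,,,,,,,,
,,,@@,,,
,,,,@@,,
,,,,>@,,
,,,@@,,,
,,,,,,,,
,,,,,,,,
[17] ,,,,,,,,
,,,@@,,,
,,,,^@,,
,,,,,@,,
,,,@@,,,
,,,,,,,,
,,,,,,,,
[18] ,,,,,,,,
,,,@@,,,
,,,<,@,,
,,,,,@,,
,,,@@,,,
,,,,,,,,
,,,,,,,,
[19] ,,,,,,,,
,,,^@,,,
,,,@,@,,
,,,,,@,,
,,,@@,,,
,,,,,,,,
,,,,,,,,
[20] ,,,,,,,,
,,<,@,,,
,,,@,@,,
,,,,,@,,
,,,@@,,,
,,,,,,,,
,,,,,,,,
[21] ,,^,,,,,
,,@,@,,,
,,,@,@,,
,,,,,@,,
,,,@@,,,
,,,,,,,,
,,,,,,,,
[22] ,,@>,,,,
,,@,@,,,
,,,@,@,,
,,,,,@,,
,,,@@,,,
,,,,,,,,
,,,,,,,,
[23] ,,@@,,,,
,,@v@,,,
,,,@,@,,
,,,,,@,,
,,,@@,,,
,,,,,,,,
,,,,,,,,
[24] ,,@@,,,,
,,<@@,,,
,,,@,@,,
,,,,,@,,
,,,@@,,,
,,,,,,,,
,,,,,,,,
[25] ,,@@,,,,
,,,@@,,,
,,v@,@,,
,,,,,@,,
,,,@@,,,
,,,,,,,,
,,,,,,,,
[26] ,,@@,,,,
,,,@@,,,
,<@@,@,,
,,,,,@,,
,,,@@,,,
,,,,,,,,
,,,,,,,,
[27] ,,@@,,,,
,^,@@,,,
,@@@,@,,
,,,,,@,,
,,,@@,,,
,,,,,,,,
,,,,,,,,
[28] ,,@@,,,,
,@>@@,,,
,@@@,@,,
,,,,,@,,
,,,@@,,,
,,,,,,,,
,,,,,,,,
[29] ,,@@,,,,
,@@@@,,,
,@v@,@,,
,,,,,@,,
,,,@@,,,
,,,,,,,,
,,,,,,,,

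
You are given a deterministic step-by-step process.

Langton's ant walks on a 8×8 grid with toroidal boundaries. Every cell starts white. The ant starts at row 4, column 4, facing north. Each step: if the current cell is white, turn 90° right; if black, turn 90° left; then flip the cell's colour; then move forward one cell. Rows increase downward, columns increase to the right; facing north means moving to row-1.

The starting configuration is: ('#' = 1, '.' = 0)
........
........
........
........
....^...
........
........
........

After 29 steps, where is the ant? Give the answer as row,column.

t=0: ........
........
........
........
....^...
........
........
........
t=1: ........
........
........
........
....#>..
........
........
........
t=2: ........
........
........
........
....##..
.....v..
........
........
t=3: ........
........
........
........
....##..
....<#..
........
........
t=4: ........
........
........
........
....^#..
....##..
........
........
t=5: ........
........
........
........
...<.#..
....##..
........
........
t=6: ........
........
........
...^....
...#.#..
....##..
........
........
t=7: ........
........
........
...#>...
...#.#..
....##..
........
........
t=8: ........
........
........
...##...
...#v#..
....##..
........
........
t=9: ........
........
........
...##...
...<##..
....##..
........
........
t=10: ........
........
........
...##...
....##..
...v##..
........
........
t=11: ........
........
........
...##...
....##..
..<###..
........
........
t=12: ........
........
........
...##...
..^.##..
..####..
........
........
t=13: ........
........
........
...##...
..#>##..
..####..
........
........
t=14: ........
........
........
...##...
..####..
..#v##..
........
........
t=15: ........
........
........
...##...
..####..
..#.>#..
........
........
t=16: ........
........
........
...##...
..##^#..
..#..#..
........
........
t=17: ........
........
........
...##...
..#<.#..
..#..#..
........
........
t=18: ........
........
........
...##...
..#..#..
..#v.#..
........
........
t=19: ........
........
........
...##...
..#..#..
..<#.#..
........
........
t=20: ........
........
........
...##...
..#..#..
...#.#..
..v.....
........
t=21: ........
........
........
...##...
..#..#..
...#.#..
.<#.....
........
t=22: ........
........
........
...##...
..#..#..
.^.#.#..
.##.....
........
t=23: ........
........
........
...##...
..#..#..
.#>#.#..
.##.....
........
t=24: ........
........
........
...##...
..#..#..
.###.#..
.#v.....
........
t=25: ........
........
........
...##...
..#..#..
.###.#..
.#.>....
........
t=26: ........
........
........
...##...
..#..#..
.###.#..
.#.#....
...v....
t=27: ........
........
........
...##...
..#..#..
.###.#..
.#.#....
..<#....
t=28: ........
........
........
...##...
..#..#..
.###.#..
.#^#....
..##....
t=29: ........
........
........
...##...
..#..#..
.###.#..
.##>....
..##....

6,3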